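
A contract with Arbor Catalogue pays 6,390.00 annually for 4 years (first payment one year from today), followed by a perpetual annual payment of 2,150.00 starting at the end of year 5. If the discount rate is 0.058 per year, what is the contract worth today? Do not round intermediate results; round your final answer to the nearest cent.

51828.55

PV of 4-year annuity: 6,390.00 × [1 − (1+0.058)^−4] / 0.058 = 22243.80662
Perpetuity value at year 4: 2,150.00 / 0.058 = 37068.96552
PV of perpetuity: 37068.96552 / (1+0.058)^4 = 29584.74263
Total PV = 22243.80662 + 29584.74263 = 51828.54925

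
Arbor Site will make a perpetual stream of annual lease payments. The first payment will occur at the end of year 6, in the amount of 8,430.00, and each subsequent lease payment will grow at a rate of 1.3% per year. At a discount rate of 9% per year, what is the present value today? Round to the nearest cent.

71154.83

Value at end of year 5: C₁ / (r − g) = 8,430.00 / (0.09 − 0.013) = 109,480.5195
Discount to today: PV = 109,480.5195 / (1 + 0.09)^5 = 109,480.5195 / 1.538624 = 71,154.83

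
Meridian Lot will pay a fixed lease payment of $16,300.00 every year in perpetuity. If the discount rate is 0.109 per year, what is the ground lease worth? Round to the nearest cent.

Level perpetuity: PV = C / r = $16,300.00 / 0.109 = $149,541.28

$149541.28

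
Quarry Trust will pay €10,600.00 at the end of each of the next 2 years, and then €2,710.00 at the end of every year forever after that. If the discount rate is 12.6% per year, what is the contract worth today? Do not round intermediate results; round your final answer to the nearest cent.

PV of 2-year annuity: €10,600.00 × [1 − (1+0.126)^−2] / 0.126 = 17774.29339
Perpetuity value at year 2: €2,710.00 / 0.126 = 21507.93651
PV of perpetuity: 21507.93651 / (1+0.126)^2 = 16963.75395
Total PV = 17774.29339 + 16963.75395 = 34738.04734

€34738.05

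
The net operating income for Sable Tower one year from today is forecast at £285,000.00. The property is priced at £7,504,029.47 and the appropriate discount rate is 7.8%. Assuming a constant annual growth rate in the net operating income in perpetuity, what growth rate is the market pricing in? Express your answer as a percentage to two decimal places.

4.00%

P = D₁/(r−g) ⇒ g = r − D₁/P = 0.078 − £285,000.00/£7,504,029.47 = 0.040020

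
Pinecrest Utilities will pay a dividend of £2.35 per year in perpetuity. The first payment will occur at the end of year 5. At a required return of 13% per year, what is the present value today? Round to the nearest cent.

£11.09

Value at end of year 4: C / r = £2.35 / 0.13 = £18.0769
Discount to today: PV = £18.0769 / (1 + 0.13)^4 = £18.0769 / 1.630474 = £11.09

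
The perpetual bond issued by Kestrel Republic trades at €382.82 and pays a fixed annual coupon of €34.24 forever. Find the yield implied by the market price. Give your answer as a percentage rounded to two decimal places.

8.94%

P = C/r ⇒ r = C/P = €34.24/€382.82 = 0.089442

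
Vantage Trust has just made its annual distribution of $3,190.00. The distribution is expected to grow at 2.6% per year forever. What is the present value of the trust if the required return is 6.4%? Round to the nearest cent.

$86130.00

D₁ = D₀ × (1 + g) = $3,190.00 × 1.026 = $3,272.9400
Growing perpetuity: P = D₁ / (r − g) = $3,272.9400 / (0.064 − 0.026) = $86,130.00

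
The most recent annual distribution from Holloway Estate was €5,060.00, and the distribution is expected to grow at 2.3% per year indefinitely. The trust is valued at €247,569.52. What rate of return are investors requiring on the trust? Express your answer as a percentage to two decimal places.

4.39%

D₁ = €5,060.00 × 1.023 = €5,176.3800
P = D₁/(r − g) ⇒ r = D₁/P + g = €5,176.3800/€247,569.52 + 0.023 = 0.020909 + 0.023 = 0.043909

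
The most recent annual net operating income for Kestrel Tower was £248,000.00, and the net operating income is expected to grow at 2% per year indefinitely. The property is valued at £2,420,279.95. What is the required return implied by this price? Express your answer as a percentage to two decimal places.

D₁ = £248,000.00 × 1.02 = £252,960.0000
P = D₁/(r − g) ⇒ r = D₁/P + g = £252,960.0000/£2,420,279.95 + 0.02 = 0.104517 + 0.02 = 0.124517

12.45%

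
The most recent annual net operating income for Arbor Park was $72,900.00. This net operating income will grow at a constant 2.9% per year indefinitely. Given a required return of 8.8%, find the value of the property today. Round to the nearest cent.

D₁ = D₀ × (1 + g) = $72,900.00 × 1.029 = $75,014.1000
Growing perpetuity: P = D₁ / (r − g) = $75,014.1000 / (0.088 − 0.029) = $1,271,425.42

$1271425.42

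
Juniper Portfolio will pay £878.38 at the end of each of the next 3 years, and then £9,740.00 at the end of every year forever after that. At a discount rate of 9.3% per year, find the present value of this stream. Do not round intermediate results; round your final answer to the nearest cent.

£82419.20

PV of 3-year annuity: £878.38 × [1 − (1+0.093)^−3] / 0.093 = 2211.60416
Perpetuity value at year 3: £9,740.00 / 0.093 = 104731.18280
PV of perpetuity: 104731.18280 / (1+0.093)^3 = 80207.60019
Total PV = 2211.60416 + 80207.60019 = 82419.20435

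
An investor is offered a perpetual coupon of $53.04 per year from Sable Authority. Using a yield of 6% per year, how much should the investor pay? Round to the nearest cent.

$884.00

Level perpetuity: PV = C / r = $53.04 / 0.06 = $884.00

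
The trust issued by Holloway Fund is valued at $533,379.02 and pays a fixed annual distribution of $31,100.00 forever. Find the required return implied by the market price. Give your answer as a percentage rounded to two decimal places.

5.83%

P = C/r ⇒ r = C/P = $31,100.00/$533,379.02 = 0.058308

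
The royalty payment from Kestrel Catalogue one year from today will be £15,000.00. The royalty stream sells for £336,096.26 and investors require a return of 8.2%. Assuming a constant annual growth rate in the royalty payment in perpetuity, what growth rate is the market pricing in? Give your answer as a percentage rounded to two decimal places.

P = D₁/(r−g) ⇒ g = r − D₁/P = 0.082 − £15,000.00/£336,096.26 = 0.037370

3.74%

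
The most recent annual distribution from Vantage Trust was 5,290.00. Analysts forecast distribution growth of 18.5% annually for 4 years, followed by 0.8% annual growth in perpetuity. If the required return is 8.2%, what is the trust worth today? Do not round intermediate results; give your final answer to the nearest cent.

130367.38

D_1 = 6268.65000
D_2 = 7428.35025
D_3 = 8802.59505
D_4 = 10431.07513
Terminal value at year 4: TV = D_4×(1+g_2)/(r−g_2) = 10514.52373/0.074 = 142088.15852
P_0 = D_1/(1+r)^1 + D_2/(1+r)^2 + D_3/(1+r)^3 + D_4/(1+r)^4 + TV/(1+r)^4
    = 5793.57671 + 6345.09094 + 6949.10607 + 7610.61986 + 103668.98410 = 130367.37769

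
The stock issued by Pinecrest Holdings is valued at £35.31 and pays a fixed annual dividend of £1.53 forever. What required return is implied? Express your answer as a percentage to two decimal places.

P = C/r ⇒ r = C/P = £1.53/£35.31 = 0.043331

4.33%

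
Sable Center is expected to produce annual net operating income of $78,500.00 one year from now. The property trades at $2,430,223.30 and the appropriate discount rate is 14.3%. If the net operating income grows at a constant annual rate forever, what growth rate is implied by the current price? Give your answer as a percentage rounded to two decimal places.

11.07%

P = D₁/(r−g) ⇒ g = r − D₁/P = 0.143 − $78,500.00/$2,430,223.30 = 0.110698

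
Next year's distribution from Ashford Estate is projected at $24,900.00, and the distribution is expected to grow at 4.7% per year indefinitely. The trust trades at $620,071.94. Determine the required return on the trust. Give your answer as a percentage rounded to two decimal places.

P = D₁/(r − g) ⇒ r = D₁/P + g = $24,900.0000/$620,071.94 + 0.047 = 0.040157 + 0.047 = 0.087157

8.72%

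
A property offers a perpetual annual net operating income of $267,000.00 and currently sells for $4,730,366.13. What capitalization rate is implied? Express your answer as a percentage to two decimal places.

P = C/r ⇒ r = C/P = $267,000.00/$4,730,366.13 = 0.056444

5.64%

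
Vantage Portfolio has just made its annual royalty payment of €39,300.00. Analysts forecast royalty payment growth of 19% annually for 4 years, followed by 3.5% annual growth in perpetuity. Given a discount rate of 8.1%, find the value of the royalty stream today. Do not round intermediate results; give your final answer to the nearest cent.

€1499582.79

D_1 = 46767.00000
D_2 = 55652.73000
D_3 = 66226.74870
D_4 = 78809.83095
Terminal value at year 4: TV = D_4×(1+g_2)/(r−g_2) = 81568.17504/0.046 = 1773221.19644
P_0 = D_1/(1+r)^1 + D_2/(1+r)^2 + D_3/(1+r)^3 + D_4/(1+r)^4 + TV/(1+r)^4
    = 43262.71970 + 47625.01059 + 52427.16244 + 57713.52757 + 1298554.37043 = 1499582.79075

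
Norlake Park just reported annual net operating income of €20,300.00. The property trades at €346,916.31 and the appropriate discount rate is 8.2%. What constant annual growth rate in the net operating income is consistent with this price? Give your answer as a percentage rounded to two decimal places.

P = D₀(1+g)/(r−g) ⇒ P(r−g) = D₀(1+g) ⇒ g(P+D₀) = P·r − D₀
g = (P·r − D₀)/(P + D₀) = (€346,916.31×0.082 − €20,300.00) / (€346,916.31 + €20,300.00) = 0.022186

2.22%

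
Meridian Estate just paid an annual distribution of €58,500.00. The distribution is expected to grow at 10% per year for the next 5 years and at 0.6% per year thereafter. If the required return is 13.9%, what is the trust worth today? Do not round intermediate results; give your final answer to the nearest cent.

€635537.49

D_1 = 64350.00000
D_2 = 70785.00000
D_3 = 77863.50000
D_4 = 85649.85000
D_5 = 94214.83500
Terminal value at year 5: TV = D_5×(1+g_2)/(r−g_2) = 94780.12401/0.133 = 712632.51135
P_0 = D_1/(1+r)^1 + D_2/(1+r)^2 + D_3/(1+r)^3 + D_4/(1+r)^4 + D_5/(1+r)^5 + TV/(1+r)^5
    = 56496.92713 + 54562.44060 + 52694.19197 + 50889.91323 + 49147.41401 + 371746.60521 = 635537.49215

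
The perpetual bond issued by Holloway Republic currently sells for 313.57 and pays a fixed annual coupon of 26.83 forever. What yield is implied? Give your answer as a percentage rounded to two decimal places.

P = C/r ⇒ r = C/P = 26.83/313.57 = 0.085563

8.56%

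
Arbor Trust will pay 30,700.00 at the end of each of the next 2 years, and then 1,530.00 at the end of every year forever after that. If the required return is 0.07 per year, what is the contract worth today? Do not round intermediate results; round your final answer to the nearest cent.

74597.03

PV of 2-year annuity: 30,700.00 × [1 − (1+0.07)^−2] / 0.07 = 55506.15774
Perpetuity value at year 2: 1,530.00 / 0.07 = 21857.14286
PV of perpetuity: 21857.14286 / (1+0.07)^2 = 19090.87506
Total PV = 55506.15774 + 19090.87506 = 74597.03280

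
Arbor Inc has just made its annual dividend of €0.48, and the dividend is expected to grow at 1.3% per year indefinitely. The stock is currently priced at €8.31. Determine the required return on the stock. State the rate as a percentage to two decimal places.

7.15%

D₁ = €0.48 × 1.013 = €0.4862
P = D₁/(r − g) ⇒ r = D₁/P + g = €0.4862/€8.31 + 0.013 = 0.058513 + 0.013 = 0.071513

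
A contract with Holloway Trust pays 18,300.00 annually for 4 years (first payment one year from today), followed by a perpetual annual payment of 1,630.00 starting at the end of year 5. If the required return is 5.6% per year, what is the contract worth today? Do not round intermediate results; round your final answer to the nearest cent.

PV of 4-year annuity: 18,300.00 × [1 − (1+0.056)^−4] / 0.056 = 63996.58863
Perpetuity value at year 4: 1,630.00 / 0.056 = 29107.14286
PV of perpetuity: 29107.14286 / (1+0.056)^4 = 23406.90026
Total PV = 63996.58863 + 23406.90026 = 87403.48890

87403.49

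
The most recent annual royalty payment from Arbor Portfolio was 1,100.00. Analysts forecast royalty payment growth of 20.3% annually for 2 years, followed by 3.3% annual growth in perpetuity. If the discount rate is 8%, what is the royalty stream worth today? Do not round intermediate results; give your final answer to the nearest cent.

D_1 = 1323.30000
D_2 = 1591.92990
Terminal value at year 2: TV = D_2×(1+g_2)/(r−g_2) = 1644.46359/0.047 = 34988.58695
P_0 = D_1/(1+r)^1 + D_2/(1+r)^2 + TV/(1+r)^2
    = 1225.27778 + 1364.82330 + 29997.07386 = 32587.17494

32587.17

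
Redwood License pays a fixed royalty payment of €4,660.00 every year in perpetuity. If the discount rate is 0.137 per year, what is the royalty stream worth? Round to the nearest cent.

€34014.60

Level perpetuity: PV = C / r = €4,660.00 / 0.137 = €34,014.60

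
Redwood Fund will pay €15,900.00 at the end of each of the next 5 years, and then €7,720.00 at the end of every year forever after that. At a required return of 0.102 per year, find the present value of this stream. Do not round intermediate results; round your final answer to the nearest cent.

PV of 5-year annuity: €15,900.00 × [1 − (1+0.102)^−5] / 0.102 = 59966.81211
Perpetuity value at year 5: €7,720.00 / 0.102 = 75686.27451
PV of perpetuity: 75686.27451 / (1+0.102)^5 = 46570.31291
Total PV = 59966.81211 + 46570.31291 = 106537.12501

€106537.13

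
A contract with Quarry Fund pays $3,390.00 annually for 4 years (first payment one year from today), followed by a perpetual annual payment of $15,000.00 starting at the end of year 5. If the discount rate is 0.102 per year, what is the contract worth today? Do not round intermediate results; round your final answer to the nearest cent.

PV of 4-year annuity: $3,390.00 × [1 − (1+0.102)^−4] / 0.102 = 10699.48537
Perpetuity value at year 4: $15,000.00 / 0.102 = 147058.82353
PV of perpetuity: 147058.82353 / (1+0.102)^4 = 99715.96793
Total PV = 10699.48537 + 99715.96793 = 110415.45329

$110415.45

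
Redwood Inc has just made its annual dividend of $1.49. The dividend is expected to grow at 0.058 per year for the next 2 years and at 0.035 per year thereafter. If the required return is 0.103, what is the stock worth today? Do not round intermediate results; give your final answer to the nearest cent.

D_1 = 1.57642
D_2 = 1.66785
Terminal value at year 2: TV = D_2×(1+g_2)/(r−g_2) = 1.72623/0.068 = 25.38569
P_0 = D_1/(1+r)^1 + D_2/(1+r)^2 + TV/(1+r)^2
    = 1.42921 + 1.37090 + 20.86594 = 23.66606

$23.67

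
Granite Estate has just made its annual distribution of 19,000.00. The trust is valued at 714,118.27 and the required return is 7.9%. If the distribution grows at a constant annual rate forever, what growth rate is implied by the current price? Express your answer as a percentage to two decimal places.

P = D₀(1+g)/(r−g) ⇒ P(r−g) = D₀(1+g) ⇒ g(P+D₀) = P·r − D₀
g = (P·r − D₀)/(P + D₀) = (714,118.27×0.079 − 19,000.00) / (714,118.27 + 19,000.00) = 0.051036

5.10%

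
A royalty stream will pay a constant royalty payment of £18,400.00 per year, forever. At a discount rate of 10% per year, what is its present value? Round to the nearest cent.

Level perpetuity: PV = C / r = £18,400.00 / 0.1 = £184,000.00

£184000.00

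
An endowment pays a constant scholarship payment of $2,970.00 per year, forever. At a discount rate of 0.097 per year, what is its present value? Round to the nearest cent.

$30618.56

Level perpetuity: PV = C / r = $2,970.00 / 0.097 = $30,618.56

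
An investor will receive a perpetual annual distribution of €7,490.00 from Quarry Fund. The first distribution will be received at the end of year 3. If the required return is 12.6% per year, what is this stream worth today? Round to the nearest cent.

€46885.06

Value at end of year 2: C / r = €7,490.00 / 0.126 = €59,444.4444
Discount to today: PV = €59,444.4444 / (1 + 0.126)^2 = €59,444.4444 / 1.267876 = €46,885.06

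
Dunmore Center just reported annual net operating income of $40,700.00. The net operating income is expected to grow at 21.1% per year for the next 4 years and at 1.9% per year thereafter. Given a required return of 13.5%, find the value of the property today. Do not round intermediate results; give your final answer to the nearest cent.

D_1 = 49287.70000
D_2 = 59687.40470
D_3 = 72281.44709
D_4 = 87532.83243
Terminal value at year 4: TV = D_4×(1+g_2)/(r−g_2) = 89195.95624/0.116 = 768930.65728
P_0 = D_1/(1+r)^1 + D_2/(1+r)^2 + D_3/(1+r)^3 + D_4/(1+r)^4 + TV/(1+r)^4
    = 43425.28634 + 46333.05882 + 49435.53677 + 52745.75773 + 463344.19940 = 655283.83906

$655283.84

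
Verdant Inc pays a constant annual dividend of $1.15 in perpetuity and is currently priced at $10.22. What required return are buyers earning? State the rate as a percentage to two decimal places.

11.25%

P = C/r ⇒ r = C/P = $1.15/$10.22 = 0.112524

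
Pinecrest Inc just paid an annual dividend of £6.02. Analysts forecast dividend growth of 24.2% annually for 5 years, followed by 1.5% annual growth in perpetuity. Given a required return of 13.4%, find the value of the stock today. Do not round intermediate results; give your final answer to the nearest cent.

D_1 = 7.47684
D_2 = 9.28624
D_3 = 11.53350
D_4 = 14.32461
D_5 = 17.79117
Terminal value at year 5: TV = D_5×(1+g_2)/(r−g_2) = 18.05804/0.119 = 151.74820
P_0 = D_1/(1+r)^1 + D_2/(1+r)^2 + D_3/(1+r)^3 + D_4/(1+r)^4 + D_5/(1+r)^5 + TV/(1+r)^5
    = 6.59333 + 7.22127 + 7.90901 + 8.66225 + 9.48722 + 80.92045 = 120.79353

£120.79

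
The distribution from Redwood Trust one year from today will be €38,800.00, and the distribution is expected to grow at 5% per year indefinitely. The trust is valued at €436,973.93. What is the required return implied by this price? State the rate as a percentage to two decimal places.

P = D₁/(r − g) ⇒ r = D₁/P + g = €38,800.0000/€436,973.93 + 0.05 = 0.088792 + 0.05 = 0.138792

13.88%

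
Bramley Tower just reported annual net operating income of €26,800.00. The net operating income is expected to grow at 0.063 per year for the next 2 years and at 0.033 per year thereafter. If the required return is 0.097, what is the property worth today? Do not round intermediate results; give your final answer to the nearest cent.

D_1 = 28488.40000
D_2 = 30283.16920
Terminal value at year 2: TV = D_2×(1+g_2)/(r−g_2) = 31282.51378/0.064 = 488789.27787
P_0 = D_1/(1+r)^1 + D_2/(1+r)^2 + TV/(1+r)^2
    = 25969.37101 + 25164.48622 + 406170.53543 = 457304.39266

€457304.39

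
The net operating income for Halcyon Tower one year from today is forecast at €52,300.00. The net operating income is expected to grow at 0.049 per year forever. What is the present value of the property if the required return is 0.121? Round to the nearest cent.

Growing perpetuity: P = D₁ / (r − g) = €52,300.0000 / (0.121 − 0.049) = €726,388.89

€726388.89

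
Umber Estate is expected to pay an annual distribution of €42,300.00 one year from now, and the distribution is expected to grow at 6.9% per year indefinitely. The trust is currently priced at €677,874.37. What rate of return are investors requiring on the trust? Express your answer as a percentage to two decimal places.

P = D₁/(r − g) ⇒ r = D₁/P + g = €42,300.0000/€677,874.37 + 0.069 = 0.062401 + 0.069 = 0.131401

13.14%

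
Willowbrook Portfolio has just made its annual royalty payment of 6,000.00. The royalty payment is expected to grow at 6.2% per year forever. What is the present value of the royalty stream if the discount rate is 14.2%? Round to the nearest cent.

79650.00

D₁ = D₀ × (1 + g) = 6,000.00 × 1.062 = 6,372.0000
Growing perpetuity: P = D₁ / (r − g) = 6,372.0000 / (0.142 − 0.062) = 79,650.00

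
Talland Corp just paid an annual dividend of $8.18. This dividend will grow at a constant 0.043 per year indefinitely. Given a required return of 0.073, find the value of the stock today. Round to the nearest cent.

D₁ = D₀ × (1 + g) = $8.18 × 1.043 = $8.5317
Growing perpetuity: P = D₁ / (r − g) = $8.5317 / (0.073 − 0.043) = $284.39

$284.39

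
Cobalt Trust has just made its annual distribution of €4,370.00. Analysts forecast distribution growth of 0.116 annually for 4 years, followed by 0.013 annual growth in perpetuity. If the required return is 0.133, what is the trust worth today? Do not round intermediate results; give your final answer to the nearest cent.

€51559.43

D_1 = 4876.92000
D_2 = 5442.64272
D_3 = 6073.98928
D_4 = 6778.57203
Terminal value at year 4: TV = D_4×(1+g_2)/(r−g_2) = 6866.69347/0.12 = 57222.44557
P_0 = D_1/(1+r)^1 + D_2/(1+r)^2 + D_3/(1+r)^3 + D_4/(1+r)^4 + TV/(1+r)^4
    = 4304.43071 + 4239.84526 + 4176.22887 + 4113.56701 + 34725.36147 = 51559.43332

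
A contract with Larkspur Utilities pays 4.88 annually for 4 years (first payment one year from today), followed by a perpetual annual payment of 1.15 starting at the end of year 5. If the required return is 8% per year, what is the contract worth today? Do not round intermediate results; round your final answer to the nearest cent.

PV of 4-year annuity: 4.88 × [1 − (1+0.08)^−4] / 0.08 = 16.16318
Perpetuity value at year 4: 1.15 / 0.08 = 14.37500
PV of perpetuity: 14.37500 / (1+0.08)^4 = 10.56605
Total PV = 16.16318 + 10.56605 = 26.72923

26.73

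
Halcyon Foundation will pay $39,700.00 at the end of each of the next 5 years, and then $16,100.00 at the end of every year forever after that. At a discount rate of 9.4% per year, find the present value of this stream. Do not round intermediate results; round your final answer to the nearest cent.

$262127.50

PV of 5-year annuity: $39,700.00 × [1 − (1+0.094)^−5] / 0.094 = 152829.70621
Perpetuity value at year 5: $16,100.00 / 0.094 = 171276.59574
PV of perpetuity: 171276.59574 / (1+0.094)^5 = 109297.79801
Total PV = 152829.70621 + 109297.79801 = 262127.50422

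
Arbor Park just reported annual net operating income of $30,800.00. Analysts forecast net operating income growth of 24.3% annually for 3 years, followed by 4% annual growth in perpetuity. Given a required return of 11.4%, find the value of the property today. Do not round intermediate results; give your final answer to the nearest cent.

$716825.74

D_1 = 38284.40000
D_2 = 47587.50920
D_3 = 59151.27394
Terminal value at year 3: TV = D_3×(1+g_2)/(r−g_2) = 61517.32489/0.074 = 831315.20126
P_0 = D_1/(1+r)^1 + D_2/(1+r)^2 + D_3/(1+r)^3 + TV/(1+r)^3
    = 34366.60682 + 38346.22287 + 42786.67417 + 601326.23164 = 716825.73551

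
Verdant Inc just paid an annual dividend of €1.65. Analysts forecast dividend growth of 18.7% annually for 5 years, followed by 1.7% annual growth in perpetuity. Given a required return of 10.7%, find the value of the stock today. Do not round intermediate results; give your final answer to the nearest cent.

D_1 = 1.95855
D_2 = 2.32480
D_3 = 2.75954
D_4 = 3.27557
D_5 = 3.88810
Terminal value at year 5: TV = D_5×(1+g_2)/(r−g_2) = 3.95420/0.09 = 43.93554
P_0 = D_1/(1+r)^1 + D_2/(1+r)^2 + D_3/(1+r)^3 + D_4/(1+r)^4 + D_5/(1+r)^5 + TV/(1+r)^5
    = 1.76924 + 1.89710 + 2.03420 + 2.18120 + 2.33883 + 26.42883 = 36.64940

€36.65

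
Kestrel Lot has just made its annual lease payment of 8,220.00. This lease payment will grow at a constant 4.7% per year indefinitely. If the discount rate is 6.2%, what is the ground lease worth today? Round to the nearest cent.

573756.00

D₁ = D₀ × (1 + g) = 8,220.00 × 1.047 = 8,606.3400
Growing perpetuity: P = D₁ / (r − g) = 8,606.3400 / (0.062 − 0.047) = 573,756.00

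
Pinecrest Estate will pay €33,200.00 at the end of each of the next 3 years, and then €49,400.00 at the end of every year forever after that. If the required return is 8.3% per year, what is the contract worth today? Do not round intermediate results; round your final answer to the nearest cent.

PV of 3-year annuity: €33,200.00 × [1 − (1+0.083)^−3] / 0.083 = 85098.57824
Perpetuity value at year 3: €49,400.00 / 0.083 = 595180.72289
PV of perpetuity: 595180.72289 / (1+0.083)^3 = 468558.13961
Total PV = 85098.57824 + 468558.13961 = 553656.71785

€553656.72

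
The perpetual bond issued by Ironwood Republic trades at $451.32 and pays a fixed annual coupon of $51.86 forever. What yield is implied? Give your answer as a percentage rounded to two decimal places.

11.49%

P = C/r ⇒ r = C/P = $51.86/$451.32 = 0.114907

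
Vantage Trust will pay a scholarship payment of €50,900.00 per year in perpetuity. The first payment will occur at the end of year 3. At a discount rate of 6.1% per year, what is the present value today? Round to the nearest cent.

€741237.15

Value at end of year 2: C / r = €50,900.00 / 0.061 = €834,426.2295
Discount to today: PV = €834,426.2295 / (1 + 0.061)^2 = €834,426.2295 / 1.125721 = €741,237.15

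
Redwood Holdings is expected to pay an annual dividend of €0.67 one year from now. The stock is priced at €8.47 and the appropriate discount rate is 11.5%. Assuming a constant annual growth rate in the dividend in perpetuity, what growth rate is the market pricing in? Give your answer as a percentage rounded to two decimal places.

P = D₁/(r−g) ⇒ g = r − D₁/P = 0.115 − €0.67/€8.47 = 0.035897

3.59%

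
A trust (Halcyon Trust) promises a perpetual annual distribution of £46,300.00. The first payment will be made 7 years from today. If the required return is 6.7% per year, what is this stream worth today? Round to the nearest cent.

Value at end of year 6: C / r = £46,300.00 / 0.067 = £691,044.7761
Discount to today: PV = £691,044.7761 / (1 + 0.067)^6 = £691,044.7761 / 1.475661 = £468,295.16

£468295.16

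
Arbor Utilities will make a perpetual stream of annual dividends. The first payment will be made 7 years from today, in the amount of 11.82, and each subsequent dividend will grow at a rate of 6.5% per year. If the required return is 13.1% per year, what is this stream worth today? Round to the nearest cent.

85.57

Value at end of year 6: C₁ / (r − g) = 11.82 / (0.131 − 0.065) = 179.0909
Discount to today: PV = 179.0909 / (1 + 0.131)^6 = 179.0909 / 2.093031 = 85.57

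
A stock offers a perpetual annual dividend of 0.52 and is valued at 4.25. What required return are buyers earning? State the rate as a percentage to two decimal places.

P = C/r ⇒ r = C/P = 0.52/4.25 = 0.122353

12.24%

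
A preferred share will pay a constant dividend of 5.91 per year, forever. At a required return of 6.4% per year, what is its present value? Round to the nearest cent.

Level perpetuity: PV = C / r = 5.91 / 0.064 = 92.34

92.34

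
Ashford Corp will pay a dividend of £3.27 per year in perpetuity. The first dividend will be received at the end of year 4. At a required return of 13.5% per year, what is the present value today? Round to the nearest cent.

Value at end of year 3: C / r = £3.27 / 0.135 = £24.2222
Discount to today: PV = £24.2222 / (1 + 0.135)^3 = £24.2222 / 1.462135 = £16.57

£16.57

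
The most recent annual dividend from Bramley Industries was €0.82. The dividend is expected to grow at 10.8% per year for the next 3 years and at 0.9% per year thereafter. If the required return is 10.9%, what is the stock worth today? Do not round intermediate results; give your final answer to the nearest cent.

€10.71

D_1 = 0.90856
D_2 = 1.00668
D_3 = 1.11541
Terminal value at year 3: TV = D_3×(1+g_2)/(r−g_2) = 1.12545/0.1 = 11.25445
P_0 = D_1/(1+r)^1 + D_2/(1+r)^2 + D_3/(1+r)^3 + TV/(1+r)^3
    = 0.81926 + 0.81852 + 0.81778 + 8.25144 = 10.70700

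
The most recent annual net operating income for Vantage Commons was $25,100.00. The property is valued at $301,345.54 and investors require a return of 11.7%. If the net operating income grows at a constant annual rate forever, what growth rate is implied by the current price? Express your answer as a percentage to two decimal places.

P = D₀(1+g)/(r−g) ⇒ P(r−g) = D₀(1+g) ⇒ g(P+D₀) = P·r − D₀
g = (P·r − D₀)/(P + D₀) = ($301,345.54×0.117 − $25,100.00) / ($301,345.54 + $25,100.00) = 0.031115

3.11%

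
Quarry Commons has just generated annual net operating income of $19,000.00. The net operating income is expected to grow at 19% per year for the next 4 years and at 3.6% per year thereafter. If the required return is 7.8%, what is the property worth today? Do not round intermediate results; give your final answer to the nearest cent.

D_1 = 22610.00000
D_2 = 26905.90000
D_3 = 32018.02100
D_4 = 38101.44499
Terminal value at year 4: TV = D_4×(1+g_2)/(r−g_2) = 39473.09701/0.042 = 939835.64309
P_0 = D_1/(1+r)^1 + D_2/(1+r)^2 + D_3/(1+r)^3 + D_4/(1+r)^4 + TV/(1+r)^4
    = 20974.02597 + 23153.14556 + 25558.66717 + 28214.11311 + 695948.12343 = 793848.07524

$793848.08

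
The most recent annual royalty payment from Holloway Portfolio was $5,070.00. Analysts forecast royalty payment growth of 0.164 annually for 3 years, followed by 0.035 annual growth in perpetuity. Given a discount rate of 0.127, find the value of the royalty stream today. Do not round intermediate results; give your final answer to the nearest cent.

$79072.41

D_1 = 5901.48000
D_2 = 6869.32272
D_3 = 7995.89165
Terminal value at year 3: TV = D_3×(1+g_2)/(r−g_2) = 8275.74785/0.092 = 89953.78102
P_0 = D_1/(1+r)^1 + D_2/(1+r)^2 + D_3/(1+r)^3 + TV/(1+r)^3
    = 5236.45075 + 5408.36617 + 5585.92567 + 62841.66375 = 79072.40634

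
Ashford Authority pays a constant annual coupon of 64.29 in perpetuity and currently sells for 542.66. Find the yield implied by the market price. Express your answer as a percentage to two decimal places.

11.85%

P = C/r ⇒ r = C/P = 64.29/542.66 = 0.118472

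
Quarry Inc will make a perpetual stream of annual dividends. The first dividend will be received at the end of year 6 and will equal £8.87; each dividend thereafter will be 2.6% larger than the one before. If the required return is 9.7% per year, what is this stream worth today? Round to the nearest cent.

Value at end of year 5: C₁ / (r − g) = £8.87 / (0.097 − 0.026) = £124.9296
Discount to today: PV = £124.9296 / (1 + 0.097)^5 = £124.9296 / 1.588668 = £78.64

£78.64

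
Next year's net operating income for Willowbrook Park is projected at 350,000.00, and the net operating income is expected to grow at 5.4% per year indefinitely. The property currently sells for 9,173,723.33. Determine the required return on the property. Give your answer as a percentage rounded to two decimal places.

P = D₁/(r − g) ⇒ r = D₁/P + g = 350,000.0000/9,173,723.33 + 0.054 = 0.038152 + 0.054 = 0.092152

9.22%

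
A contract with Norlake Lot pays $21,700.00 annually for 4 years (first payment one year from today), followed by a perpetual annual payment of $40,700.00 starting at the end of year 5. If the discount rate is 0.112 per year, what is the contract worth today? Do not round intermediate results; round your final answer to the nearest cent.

PV of 4-year annuity: $21,700.00 × [1 − (1+0.112)^−4] / 0.112 = 67036.59474
Perpetuity value at year 4: $40,700.00 / 0.112 = 363392.85714
PV of perpetuity: 363392.85714 / (1+0.112)^4 = 237660.62646
Total PV = 67036.59474 + 237660.62646 = 304697.22120

$304697.22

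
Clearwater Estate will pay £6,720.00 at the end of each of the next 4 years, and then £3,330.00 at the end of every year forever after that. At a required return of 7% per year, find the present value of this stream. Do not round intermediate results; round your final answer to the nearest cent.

£59054.07

PV of 4-year annuity: £6,720.00 × [1 − (1+0.07)^−4] / 0.07 = 22762.05964
Perpetuity value at year 4: £3,330.00 / 0.07 = 47571.42857
PV of perpetuity: 47571.42857 / (1+0.07)^4 = 36292.01509
Total PV = 22762.05964 + 36292.01509 = 59054.07473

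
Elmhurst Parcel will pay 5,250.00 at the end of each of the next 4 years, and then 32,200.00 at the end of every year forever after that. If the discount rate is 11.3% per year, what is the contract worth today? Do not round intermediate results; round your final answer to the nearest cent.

PV of 4-year annuity: 5,250.00 × [1 − (1+0.113)^−4] / 0.113 = 16184.05806
Perpetuity value at year 4: 32,200.00 / 0.113 = 284955.75221
PV of perpetuity: 284955.75221 / (1+0.113)^4 = 185693.52945
Total PV = 16184.05806 + 185693.52945 = 201877.58751

201877.59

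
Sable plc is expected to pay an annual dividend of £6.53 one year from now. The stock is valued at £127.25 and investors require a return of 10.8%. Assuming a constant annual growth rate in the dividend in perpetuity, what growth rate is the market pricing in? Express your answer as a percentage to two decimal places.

5.67%

P = D₁/(r−g) ⇒ g = r − D₁/P = 0.108 − £6.53/£127.25 = 0.056684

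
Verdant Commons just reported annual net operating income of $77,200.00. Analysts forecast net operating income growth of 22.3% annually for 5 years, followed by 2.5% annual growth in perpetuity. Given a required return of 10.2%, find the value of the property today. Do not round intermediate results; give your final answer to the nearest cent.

$2263479.08

D_1 = 94415.60000
D_2 = 115470.27880
D_3 = 141220.15097
D_4 = 172712.24464
D_5 = 211227.07519
Terminal value at year 5: TV = D_5×(1+g_2)/(r−g_2) = 216507.75207/0.077 = 2811788.98797
P_0 = D_1/(1+r)^1 + D_2/(1+r)^2 + D_3/(1+r)^3 + D_4/(1+r)^4 + D_5/(1+r)^5 + TV/(1+r)^5
    = 85676.58802 + 95083.90849 + 105524.15615 + 117110.74680 + 129969.54930 + 1730114.13036 = 2263479.07912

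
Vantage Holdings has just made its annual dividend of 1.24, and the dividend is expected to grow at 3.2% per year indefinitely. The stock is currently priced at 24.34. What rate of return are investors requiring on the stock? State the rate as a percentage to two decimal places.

8.46%

D₁ = 1.24 × 1.032 = 1.2797
P = D₁/(r − g) ⇒ r = D₁/P + g = 1.2797/24.34 + 0.032 = 0.052575 + 0.032 = 0.084575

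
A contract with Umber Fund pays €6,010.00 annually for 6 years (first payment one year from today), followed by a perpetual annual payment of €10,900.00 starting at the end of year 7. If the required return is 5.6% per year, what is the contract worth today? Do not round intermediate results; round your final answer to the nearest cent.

PV of 6-year annuity: €6,010.00 × [1 − (1+0.056)^−6] / 0.056 = 29928.20507
Perpetuity value at year 6: €10,900.00 / 0.056 = 194642.85714
PV of perpetuity: 194642.85714 / (1+0.056)^6 = 140363.74978
Total PV = 29928.20507 + 140363.74978 = 170291.95485

€170291.95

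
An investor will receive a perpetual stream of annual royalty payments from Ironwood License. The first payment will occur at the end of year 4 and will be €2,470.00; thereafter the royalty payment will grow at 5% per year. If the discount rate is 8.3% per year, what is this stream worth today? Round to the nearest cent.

€58924.74

Value at end of year 3: C₁ / (r − g) = €2,470.00 / (0.083 − 0.05) = €74,848.4848
Discount to today: PV = €74,848.4848 / (1 + 0.083)^3 = €74,848.4848 / 1.270239 = €58,924.74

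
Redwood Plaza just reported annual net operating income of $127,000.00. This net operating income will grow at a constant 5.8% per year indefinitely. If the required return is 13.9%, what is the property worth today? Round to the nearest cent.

$1658839.51

D₁ = D₀ × (1 + g) = $127,000.00 × 1.058 = $134,366.0000
Growing perpetuity: P = D₁ / (r − g) = $134,366.0000 / (0.139 − 0.058) = $1,658,839.51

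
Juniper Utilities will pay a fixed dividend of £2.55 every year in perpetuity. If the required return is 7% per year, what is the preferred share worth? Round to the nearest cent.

Level perpetuity: PV = C / r = £2.55 / 0.07 = £36.43

£36.43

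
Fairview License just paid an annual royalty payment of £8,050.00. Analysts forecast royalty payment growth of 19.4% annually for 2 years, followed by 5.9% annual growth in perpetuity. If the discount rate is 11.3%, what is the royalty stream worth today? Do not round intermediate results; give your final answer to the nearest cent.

D_1 = 9611.70000
D_2 = 11476.36980
Terminal value at year 2: TV = D_2×(1+g_2)/(r−g_2) = 12153.47562/0.054 = 225064.36330
P_0 = D_1/(1+r)^1 + D_2/(1+r)^2 + TV/(1+r)^2
    = 8635.84906 + 9264.33403 + 181683.88400 = 199584.06709

£199584.07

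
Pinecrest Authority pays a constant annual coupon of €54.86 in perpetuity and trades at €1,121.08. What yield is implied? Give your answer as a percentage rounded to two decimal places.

P = C/r ⇒ r = C/P = €54.86/€1,121.08 = 0.048935

4.89%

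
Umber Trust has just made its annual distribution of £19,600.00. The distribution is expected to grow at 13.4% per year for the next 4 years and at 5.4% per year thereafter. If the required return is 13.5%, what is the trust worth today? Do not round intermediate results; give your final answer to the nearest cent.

D_1 = 22226.40000
D_2 = 25204.73760
D_3 = 28582.17244
D_4 = 32412.18355
Terminal value at year 4: TV = D_4×(1+g_2)/(r−g_2) = 34162.44146/0.081 = 421758.53650
P_0 = D_1/(1+r)^1 + D_2/(1+r)^2 + D_3/(1+r)^3 + D_4/(1+r)^4 + TV/(1+r)^4
    = 19582.73128 + 19565.47777 + 19548.23946 + 19531.01634 + 254144.33614 = 332371.80100

£332371.80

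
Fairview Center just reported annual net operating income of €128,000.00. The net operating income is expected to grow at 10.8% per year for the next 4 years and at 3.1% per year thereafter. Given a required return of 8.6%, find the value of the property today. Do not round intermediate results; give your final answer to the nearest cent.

D_1 = 141824.00000
D_2 = 157140.99200
D_3 = 174112.21914
D_4 = 192916.33880
Terminal value at year 4: TV = D_4×(1+g_2)/(r−g_2) = 198896.74531/0.055 = 3616304.46010
P_0 = D_1/(1+r)^1 + D_2/(1+r)^2 + D_3/(1+r)^3 + D_4/(1+r)^4 + TV/(1+r)^4
    = 130593.00184 + 133238.53227 + 135937.65539 + 138691.45688 + 2599834.40074 = 3138295.04711

€3138295.05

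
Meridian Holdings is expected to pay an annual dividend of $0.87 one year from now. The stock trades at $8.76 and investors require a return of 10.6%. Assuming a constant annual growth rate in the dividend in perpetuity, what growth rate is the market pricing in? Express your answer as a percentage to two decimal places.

0.67%

P = D₁/(r−g) ⇒ g = r − D₁/P = 0.106 − $0.87/$8.76 = 0.006685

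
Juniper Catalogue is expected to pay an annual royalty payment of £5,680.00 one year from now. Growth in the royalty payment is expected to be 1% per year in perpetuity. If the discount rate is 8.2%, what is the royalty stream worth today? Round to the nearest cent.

£78888.89

Growing perpetuity: P = D₁ / (r − g) = £5,680.0000 / (0.082 − 0.01) = £78,888.89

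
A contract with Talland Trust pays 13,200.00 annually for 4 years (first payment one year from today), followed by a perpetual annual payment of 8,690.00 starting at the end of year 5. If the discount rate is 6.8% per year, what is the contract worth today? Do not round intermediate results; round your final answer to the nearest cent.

143139.67

PV of 4-year annuity: 13,200.00 × [1 − (1+0.068)^−4] / 0.068 = 44913.80459
Perpetuity value at year 4: 8,690.00 / 0.068 = 127794.11765
PV of perpetuity: 127794.11765 / (1+0.068)^4 = 98225.86296
Total PV = 44913.80459 + 98225.86296 = 143139.66755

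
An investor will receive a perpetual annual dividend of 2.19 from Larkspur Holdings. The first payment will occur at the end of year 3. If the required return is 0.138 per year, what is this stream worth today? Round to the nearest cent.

Value at end of year 2: C / r = 2.19 / 0.138 = 15.8696
Discount to today: PV = 15.8696 / (1 + 0.138)^2 = 15.8696 / 1.295044 = 12.25

12.25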